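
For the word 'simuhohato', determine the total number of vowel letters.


Scanning each character of 'simuhohato':
  Position 1: 's' -> consonant (running count: 0)
  Position 2: 'i' -> vowel (running count: 1)
  Position 3: 'm' -> consonant (running count: 1)
  Position 4: 'u' -> vowel (running count: 2)
  Position 5: 'h' -> consonant (running count: 2)
  Position 6: 'o' -> vowel (running count: 3)
  Position 7: 'h' -> consonant (running count: 3)
  Position 8: 'a' -> vowel (running count: 4)
  Position 9: 't' -> consonant (running count: 4)
  Position 10: 'o' -> vowel (running count: 5)
Total vowels: 5

5


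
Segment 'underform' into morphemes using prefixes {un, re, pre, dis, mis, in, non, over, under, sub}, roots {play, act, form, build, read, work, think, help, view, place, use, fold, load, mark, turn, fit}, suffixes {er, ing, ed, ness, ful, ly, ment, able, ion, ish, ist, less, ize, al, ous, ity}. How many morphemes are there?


Segmenting 'underform' against the inventory:
  'under' -> prefix (morpheme 1)
  'form' -> root (morpheme 2)
Total morphemes: 2

2


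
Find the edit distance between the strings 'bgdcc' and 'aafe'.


Building DP table for s1='bgdcc' (len 5) and s2='aafe' (len 4):
       a  a  f  e
    0  1  2  3  4
  b 1  1  2  3  4
  g 2  2  2  3  4
  d 3  3  3  3  4
  c 4  4  4  4  4
  c 5  5  5  5  5
Edit distance = dp[5][4] = 5

5


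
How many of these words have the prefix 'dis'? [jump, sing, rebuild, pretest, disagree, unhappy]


Checking each word for prefix 'dis':
  'jump' -> no (count: 0)
  'sing' -> no (count: 0)
  'rebuild' -> no (count: 0)
  'pretest' -> no (count: 0)
  'disagree' -> YES, starts with 'dis' (count: 1)
  'unhappy' -> no (count: 1)
Total with prefix 'dis': 1

1


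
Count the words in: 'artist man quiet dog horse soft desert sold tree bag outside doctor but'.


Counting words by splitting on spaces:
  Word 1: 'artist'
  Word 2: 'man'
  Word 3: 'quiet'
  Word 4: 'dog'
  Word 5: 'horse'
  Word 6: 'soft'
  Word 7: 'desert'
  Word 8: 'sold'
  Word 9: 'tree'
  Word 10: 'bag'
  Word 11: 'outside'
  Word 12: 'doctor'
  Word 13: 'but'
Total words: 13

13


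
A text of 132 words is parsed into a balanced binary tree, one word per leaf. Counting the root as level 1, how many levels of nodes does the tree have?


In a balanced binary tree with n leaves the deepest leaf is ceil(log2(n)) edges below the root,
so counting node levels inclusive of root and leaves gives ceil(log2(n)) + 1 levels.
log2(132) = 7.0444
ceil(7.0444) = 8
levels = 8 + 1 = 9

9


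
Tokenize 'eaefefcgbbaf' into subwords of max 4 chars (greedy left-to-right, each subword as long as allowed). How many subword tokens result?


'eaefefcgbbaf' has 12 characters.
Chunking with max size 4:
  Chunk 1: 'eaef' (positions 0-3)
  Chunk 2: 'efcg' (positions 4-7)
  Chunk 3: 'bbaf' (positions 8-11)
Total chunks: ceil(12 / 4) = 3

3


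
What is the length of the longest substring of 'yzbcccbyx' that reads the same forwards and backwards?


Scanning 'yzbcccbyx' for palindromic substrings.
Substring at positions 2-6: 'bcccb'.
Check: reverse('bcccb') = 'bcccb' -> palindrome confirmed.
Neighbouring characters ('z' / 'y') break symmetry, so it cannot extend further.
No longer palindromic substring exists; longest length = 5

5


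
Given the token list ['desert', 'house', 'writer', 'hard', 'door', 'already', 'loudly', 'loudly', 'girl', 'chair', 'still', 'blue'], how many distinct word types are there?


Listing all tokens and tracking unique types:
  Token 1: 'desert' -> NEW (unique so far: 1)
  Token 2: 'house' -> NEW (unique so far: 2)
  Token 3: 'writer' -> NEW (unique so far: 3)
  Token 4: 'hard' -> NEW (unique so far: 4)
  Token 5: 'door' -> NEW (unique so far: 5)
  Token 6: 'already' -> NEW (unique so far: 6)
  Token 7: 'loudly' -> NEW (unique so far: 7)
  Token 8: 'loudly' -> duplicate (unique so far: 7)
  Token 9: 'girl' -> NEW (unique so far: 8)
  Token 10: 'chair' -> NEW (unique so far: 9)
  Token 11: 'still' -> NEW (unique so far: 10)
  Token 12: 'blue' -> NEW (unique so far: 11)
Unique types: ('already', 'blue', 'chair', 'desert', 'door', 'girl', 'hard', 'house', 'loudly', 'still', 'writer')
Vocabulary size: 11

11


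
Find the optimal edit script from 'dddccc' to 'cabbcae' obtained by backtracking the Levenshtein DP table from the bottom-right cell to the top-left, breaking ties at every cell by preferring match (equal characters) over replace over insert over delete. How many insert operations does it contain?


Edit distance = 6. Backtracking from cell (6, 7) with preference match > replace > insert > delete,
then listing the resulting alignment 'dddccc' -> 'cabbcae' left to right:
  Step 1: insert 'c' [insertion #1]
  Step 2: replace d->a
  Step 3: replace d->b
  Step 4: replace d->b
  Step 5: keep 'c'
  Step 6: replace c->a
  Step 7: replace c->e
Total insertions: 1

1


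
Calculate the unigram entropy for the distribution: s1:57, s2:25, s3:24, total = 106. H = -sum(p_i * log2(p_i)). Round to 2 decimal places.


Computing entropy H = -sum(p_i * log2(p_i)):
  s1: p = 57/106 = 0.5377, -p*log2(p) = 0.4813
  s2: p = 25/106 = 0.2358, -p*log2(p) = 0.4915
  s3: p = 24/106 = 0.2264, -p*log2(p) = 0.4852
H = sum of terms = 1.4580
Rounded to 2 decimals: 1.46

1.46


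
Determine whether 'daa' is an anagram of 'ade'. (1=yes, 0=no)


Sort characters of 'daa': 'aad'
Sort characters of 'ade': 'ade'
Sorted forms differ -> they are NOT anagrams
Result: 0

0


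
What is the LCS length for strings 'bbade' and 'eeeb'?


DP table for LCS of 'bbade' and 'eeeb':
       e  e  e  b
    0  0  0  0  0
  b 0  0  0  0  1
  b 0  0  0  0  1
  a 0  0  0  0  1
  d 0  0  0  0  1
  e 0  1  1  1  1
LCS: 'b'
LCS length = 1

1


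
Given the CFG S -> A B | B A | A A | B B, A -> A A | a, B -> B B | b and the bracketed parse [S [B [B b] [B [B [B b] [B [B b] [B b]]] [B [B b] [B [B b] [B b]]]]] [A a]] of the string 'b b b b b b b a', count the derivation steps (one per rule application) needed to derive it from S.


Every bracketed nonterminal node [X ...] in the tree is produced by exactly one rule application.
Reading the tree off as a leftmost derivation:
  Step 1: S  =>  B A   (applied S -> B A)
  Step 2: B A  =>  B B A   (applied B -> B B)
  Step 3: B B A  =>  b B A   (applied B -> b)
  Step 4: b B A  =>  b B B A   (applied B -> B B)
  Step 5: b B B A  =>  b B B B A   (applied B -> B B)
  Step 6: b B B B A  =>  b b B B A   (applied B -> b)
  Step 7: b b B B A  =>  b b B B B A   (applied B -> B B)
  Step 8: b b B B B A  =>  b b b B B A   (applied B -> b)
  Step 9: b b b B B A  =>  b b b b B A   (applied B -> b)
  Step 10: b b b b B A  =>  b b b b B B A   (applied B -> B B)
  Step 11: b b b b B B A  =>  b b b b b B A   (applied B -> b)
  Step 12: b b b b b B A  =>  b b b b b B B A   (applied B -> B B)
  Step 13: b b b b b B B A  =>  b b b b b b B A   (applied B -> b)
  Step 14: b b b b b b B A  =>  b b b b b b b A   (applied B -> b)
  Step 15: b b b b b b b A  =>  b b b b b b b a   (applied A -> a)
Final yield: b b b b b b b a
Total rewrite steps: 15

15


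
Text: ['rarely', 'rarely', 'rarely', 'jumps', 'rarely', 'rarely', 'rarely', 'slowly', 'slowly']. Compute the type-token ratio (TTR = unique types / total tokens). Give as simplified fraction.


Tokens: 9
Unique types: ('jumps', 'rarely', 'slowly') = 3
TTR = 3/9
Simplify: divide both by 3 -> 1/3
TTR = 1/3

1/3


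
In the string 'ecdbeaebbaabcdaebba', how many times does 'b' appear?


Scanning 'ecdbeaebbaabcdaebba' for 'b':
  Position 3: 'b' -> MATCH (count: 1)
  Position 7: 'b' -> MATCH (count: 2)
  Position 8: 'b' -> MATCH (count: 3)
  Position 11: 'b' -> MATCH (count: 4)
  Position 16: 'b' -> MATCH (count: 5)
  Position 17: 'b' -> MATCH (count: 6)
Total occurrences of 'b': 6

6


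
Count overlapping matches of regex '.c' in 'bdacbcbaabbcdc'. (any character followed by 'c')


Pattern: .c means any character followed by 'c'.
Scanning 'bdacbcbaabbcdc' position-by-position:
  Pos 0: window 'bd' -> no
  Pos 1: window 'da' -> no
  Pos 2: window 'ac' -> MATCH
  Pos 3: window 'cb' -> no
  Pos 4: window 'bc' -> MATCH
  Pos 5: window 'cb' -> no
  Pos 6: window 'ba' -> no
  Pos 7: window 'aa' -> no
  Pos 8: window 'ab' -> no
  Pos 9: window 'bb' -> no
  Pos 10: window 'bc' -> MATCH
  Pos 11: window 'cd' -> no
  Pos 12: window 'dc' -> MATCH
  Pos 13: window 'c' -> no
Total matches: 4

4


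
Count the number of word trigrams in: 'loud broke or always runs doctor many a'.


Word trigrams from [8] words:
  Trigram 1: (loud broke or)
  Trigram 2: (broke or always)
  Trigram 3: (or always runs)
  Trigram 4: (always runs doctor)
  Trigram 5: (runs doctor many)
  Trigram 6: (doctor many a)
Total word trigrams: 8 - 2 = 6

6


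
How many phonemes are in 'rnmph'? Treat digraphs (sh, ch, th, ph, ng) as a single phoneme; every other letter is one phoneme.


Parsing 'rnmph' greedily, digraphs first:
  'r' -> consonant phoneme (phonemes so far: 1)
  'n' -> consonant phoneme (phonemes so far: 2)
  'm' -> consonant phoneme (phonemes so far: 3)
  'ph' -> digraph (1 consonant phoneme) (phonemes so far: 4)
Total phonemes: 4

4


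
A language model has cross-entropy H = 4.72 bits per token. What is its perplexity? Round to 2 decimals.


Perplexity formula: PP = 2^H
H = 4.72
PP = 2^4.72
Decompose: 2^4.72 = 2^4 * 2^0.72
2^4 = 16, 2^0.72 ~ 1.6471820
PP ~ 16 * 1.6471820 = 26.3549120
Rounded to 2 decimals: 26.35

26.35


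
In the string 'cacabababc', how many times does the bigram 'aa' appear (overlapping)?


Scanning 'cacabababc' for bigram 'aa':
  Position 0: 'ca' -> no
  Position 1: 'ac' -> no
  Position 2: 'ca' -> no
  Position 3: 'ab' -> no
  Position 4: 'ba' -> no
  Position 5: 'ab' -> no
  Position 6: 'ba' -> no
  Position 7: 'ab' -> no
  Position 8: 'bc' -> no
Total matches: 0

0


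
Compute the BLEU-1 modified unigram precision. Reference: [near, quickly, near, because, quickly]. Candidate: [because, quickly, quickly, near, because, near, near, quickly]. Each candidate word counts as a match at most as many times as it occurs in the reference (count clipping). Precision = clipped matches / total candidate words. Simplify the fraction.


Reference word counts: {'because': 1, 'near': 2, 'quickly': 2}
Checking each candidate word (with clipping):
  'because' -> in reference (ref count 1, used 1/1) -> match (matches: 1)
  'quickly' -> in reference (ref count 2, used 1/2) -> match (matches: 2)
  'quickly' -> in reference (ref count 2, used 2/2) -> match (matches: 3)
  'near' -> in reference (ref count 2, used 1/2) -> match (matches: 4)
  'because' -> ref count 1 already used up (1/1) -> clipped, no match (matches: 4)
  'near' -> in reference (ref count 2, used 2/2) -> match (matches: 5)
  'near' -> ref count 2 already used up (2/2) -> clipped, no match (matches: 5)
  'quickly' -> ref count 2 already used up (2/2) -> clipped, no match (matches: 5)
Clipped matches: 5, Candidate length: 8
Precision = 5/8

5/8


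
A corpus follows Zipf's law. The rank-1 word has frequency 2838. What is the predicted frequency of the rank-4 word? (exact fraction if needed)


Zipf's law: freq(rank) = f1 / rank
f1 = 2838, rank = 4
freq = 2838 / 4
GCD(2838, 4) = 2
Simplified: 1419/2

1419/2


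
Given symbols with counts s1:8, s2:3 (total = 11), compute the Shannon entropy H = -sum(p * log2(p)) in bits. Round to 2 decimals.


Computing entropy H = -sum(p_i * log2(p_i)):
  s1: p = 8/11 = 0.7273, -p*log2(p) = 0.3341
  s2: p = 3/11 = 0.2727, -p*log2(p) = 0.5112
H = sum of terms = 0.8453
Rounded to 2 decimals: 0.85

0.85


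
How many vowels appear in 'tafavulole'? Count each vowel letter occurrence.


Scanning each character of 'tafavulole':
  Position 1: 't' -> consonant (running count: 0)
  Position 2: 'a' -> vowel (running count: 1)
  Position 3: 'f' -> consonant (running count: 1)
  Position 4: 'a' -> vowel (running count: 2)
  Position 5: 'v' -> consonant (running count: 2)
  Position 6: 'u' -> vowel (running count: 3)
  Position 7: 'l' -> consonant (running count: 3)
  Position 8: 'o' -> vowel (running count: 4)
  Position 9: 'l' -> consonant (running count: 4)
  Position 10: 'e' -> vowel (running count: 5)
Total vowels: 5

5


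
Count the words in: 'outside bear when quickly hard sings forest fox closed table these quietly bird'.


Counting words by splitting on spaces:
  Word 1: 'outside'
  Word 2: 'bear'
  Word 3: 'when'
  Word 4: 'quickly'
  Word 5: 'hard'
  Word 6: 'sings'
  Word 7: 'forest'
  Word 8: 'fox'
  Word 9: 'closed'
  Word 10: 'table'
  Word 11: 'these'
  Word 12: 'quietly'
  Word 13: 'bird'
Total words: 13

13


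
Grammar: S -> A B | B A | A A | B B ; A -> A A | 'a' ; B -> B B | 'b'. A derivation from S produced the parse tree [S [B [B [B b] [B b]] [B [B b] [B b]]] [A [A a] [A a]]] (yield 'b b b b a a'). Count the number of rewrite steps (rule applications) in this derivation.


Every bracketed nonterminal node [X ...] in the tree is produced by exactly one rule application.
Reading the tree off as a leftmost derivation:
  Step 1: S  =>  B A   (applied S -> B A)
  Step 2: B A  =>  B B A   (applied B -> B B)
  Step 3: B B A  =>  B B B A   (applied B -> B B)
  Step 4: B B B A  =>  b B B A   (applied B -> b)
  Step 5: b B B A  =>  b b B A   (applied B -> b)
  Step 6: b b B A  =>  b b B B A   (applied B -> B B)
  Step 7: b b B B A  =>  b b b B A   (applied B -> b)
  Step 8: b b b B A  =>  b b b b A   (applied B -> b)
  Step 9: b b b b A  =>  b b b b A A   (applied A -> A A)
  Step 10: b b b b A A  =>  b b b b a A   (applied A -> a)
  Step 11: b b b b a A  =>  b b b b a a   (applied A -> a)
Final yield: b b b b a a
Total rewrite steps: 11

11


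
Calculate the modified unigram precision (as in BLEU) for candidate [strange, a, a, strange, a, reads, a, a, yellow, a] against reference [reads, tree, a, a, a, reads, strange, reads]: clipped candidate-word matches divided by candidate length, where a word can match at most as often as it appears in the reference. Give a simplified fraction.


Reference word counts: {'a': 3, 'reads': 3, 'strange': 1, 'tree': 1}
Checking each candidate word (with clipping):
  'strange' -> in reference (ref count 1, used 1/1) -> match (matches: 1)
  'a' -> in reference (ref count 3, used 1/3) -> match (matches: 2)
  'a' -> in reference (ref count 3, used 2/3) -> match (matches: 3)
  'strange' -> ref count 1 already used up (1/1) -> clipped, no match (matches: 3)
  'a' -> in reference (ref count 3, used 3/3) -> match (matches: 4)
  'reads' -> in reference (ref count 3, used 1/3) -> match (matches: 5)
  'a' -> ref count 3 already used up (3/3) -> clipped, no match (matches: 5)
  'a' -> ref count 3 already used up (3/3) -> clipped, no match (matches: 5)
  'yellow' -> not in reference -> no match (matches: 5)
  'a' -> ref count 3 already used up (3/3) -> clipped, no match (matches: 5)
Clipped matches: 5, Candidate length: 10
Precision = 5/10 = 1/2

1/2


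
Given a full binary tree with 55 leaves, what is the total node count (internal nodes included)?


Leaf nodes (terminals): 55
Internal nodes = n - 1 = 55 - 1 = 54
Total = leaves + internal = 55 + 54 = 109

109


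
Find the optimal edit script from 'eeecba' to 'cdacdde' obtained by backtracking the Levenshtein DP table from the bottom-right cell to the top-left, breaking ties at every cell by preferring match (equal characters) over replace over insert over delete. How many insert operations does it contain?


Edit distance = 6. Backtracking from cell (6, 7) with preference match > replace > insert > delete,
then listing the resulting alignment 'eeecba' -> 'cdacdde' left to right:
  Step 1: replace e->c
  Step 2: replace e->d
  Step 3: replace e->a
  Step 4: keep 'c'
  Step 5: insert 'd' [insertion #1]
  Step 6: replace b->d
  Step 7: replace a->e
Total insertions: 1

1


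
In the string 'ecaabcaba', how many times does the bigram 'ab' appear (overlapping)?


Scanning 'ecaabcaba' for bigram 'ab':
  Position 0: 'ec' -> no
  Position 1: 'ca' -> no
  Position 2: 'aa' -> no
  Position 3: 'ab' -> MATCH
  Position 4: 'bc' -> no
  Position 5: 'ca' -> no
  Position 6: 'ab' -> MATCH
  Position 7: 'ba' -> no
Total matches: 2

2


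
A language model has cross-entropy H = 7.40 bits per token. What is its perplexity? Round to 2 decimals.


Perplexity formula: PP = 2^H
H = 7.40
PP = 2^7.40
Decompose: 2^7.40 = 2^7 * 2^0.40
2^7 = 128, 2^0.40 ~ 1.3195079
PP ~ 128 * 1.3195079 = 168.8970112
Rounded to 2 decimals: 168.90

168.90


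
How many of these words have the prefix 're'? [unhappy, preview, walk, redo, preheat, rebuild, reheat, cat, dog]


Checking each word for prefix 're':
  'unhappy' -> no (count: 0)
  'preview' -> no (count: 0)
  'walk' -> no (count: 0)
  'redo' -> YES, starts with 're' (count: 1)
  'preheat' -> no (count: 1)
  'rebuild' -> YES, starts with 're' (count: 2)
  'reheat' -> YES, starts with 're' (count: 3)
  'cat' -> no (count: 3)
  'dog' -> no (count: 3)
Total with prefix 're': 3

3


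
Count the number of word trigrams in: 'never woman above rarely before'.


Word trigrams from [5] words:
  Trigram 1: (never woman above)
  Trigram 2: (woman above rarely)
  Trigram 3: (above rarely before)
Total word trigrams: 5 - 2 = 3

3


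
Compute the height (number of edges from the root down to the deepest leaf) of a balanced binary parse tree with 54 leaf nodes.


In a balanced binary tree with n leaves the deepest leaf is ceil(log2(n)) edges below the root.
log2(54) = 5.7549
ceil(5.7549) = 6
height (edges) = 6

6


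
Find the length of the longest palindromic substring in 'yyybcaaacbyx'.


Scanning 'yyybcaaacbyx' for palindromic substrings.
Substring at positions 2-10: 'ybcaaacby'.
Check: reverse('ybcaaacby') = 'ybcaaacby' -> palindrome confirmed.
Neighbouring characters ('y' / 'x') break symmetry, so it cannot extend further.
No longer palindromic substring exists; longest length = 9

9


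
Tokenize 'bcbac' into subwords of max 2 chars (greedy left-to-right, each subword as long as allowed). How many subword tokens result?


'bcbac' has 5 characters.
Chunking with max size 2:
  Chunk 1: 'bc' (positions 0-1)
  Chunk 2: 'ba' (positions 2-3)
  Chunk 3: 'c' (positions 4-4)
Total chunks: ceil(5 / 2) = 3

3


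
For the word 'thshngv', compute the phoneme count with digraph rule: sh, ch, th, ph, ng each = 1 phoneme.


Parsing 'thshngv' greedily, digraphs first:
  'th' -> digraph (1 consonant phoneme) (phonemes so far: 1)
  'sh' -> digraph (1 consonant phoneme) (phonemes so far: 2)
  'ng' -> digraph (1 consonant phoneme) (phonemes so far: 3)
  'v' -> consonant phoneme (phonemes so far: 4)
Total phonemes: 4

4


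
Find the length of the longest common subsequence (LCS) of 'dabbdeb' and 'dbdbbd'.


DP table for LCS of 'dabbdeb' and 'dbdbbd':
       d  b  d  b  b  d
    0  0  0  0  0  0  0
  d 0  1  1  1  1  1  1
  a 0  1  1  1  1  1  1
  b 0  1  2  2  2  2  2
  b 0  1  2  2  3  3  3
  d 0  1  2  3  3  3  4
  e 0  1  2  3  3  3  4
  b 0  1  2  3  4  4  4
LCS: 'dbbd'
LCS length = 4

4


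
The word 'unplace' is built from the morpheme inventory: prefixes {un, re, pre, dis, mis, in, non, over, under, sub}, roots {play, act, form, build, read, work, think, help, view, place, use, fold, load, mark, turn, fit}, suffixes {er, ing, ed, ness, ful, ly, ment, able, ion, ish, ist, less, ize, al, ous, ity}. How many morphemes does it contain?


Segmenting 'unplace' against the inventory:
  'un' -> prefix (morpheme 1)
  'place' -> root (morpheme 2)
Total morphemes: 2

2


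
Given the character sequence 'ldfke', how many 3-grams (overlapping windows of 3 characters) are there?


String 'ldfke' has length L = 5.
Number of overlapping n-grams = L - n + 1
Substituting: 5 - 3 + 1 = 3

3


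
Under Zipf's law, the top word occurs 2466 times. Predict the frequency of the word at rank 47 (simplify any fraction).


Zipf's law: freq(rank) = f1 / rank
f1 = 2466, rank = 47
freq = 2466 / 47
GCD(2466, 47) = 1
Simplified: 2466/47

2466/47


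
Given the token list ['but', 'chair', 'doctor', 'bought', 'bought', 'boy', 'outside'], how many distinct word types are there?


Listing all tokens and tracking unique types:
  Token 1: 'but' -> NEW (unique so far: 1)
  Token 2: 'chair' -> NEW (unique so far: 2)
  Token 3: 'doctor' -> NEW (unique so far: 3)
  Token 4: 'bought' -> NEW (unique so far: 4)
  Token 5: 'bought' -> duplicate (unique so far: 4)
  Token 6: 'boy' -> NEW (unique so far: 5)
  Token 7: 'outside' -> NEW (unique so far: 6)
Unique types: ('bought', 'boy', 'but', 'chair', 'doctor', 'outside')
Vocabulary size: 6

6


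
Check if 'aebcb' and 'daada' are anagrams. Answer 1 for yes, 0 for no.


Sort characters of 'aebcb': 'abbce'
Sort characters of 'daada': 'aaadd'
Sorted forms differ -> they are NOT anagrams
Result: 0

0


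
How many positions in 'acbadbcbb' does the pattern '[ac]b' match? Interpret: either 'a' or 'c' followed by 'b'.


Pattern: [ac]b means either 'a' or 'c' followed by 'b'.
Scanning 'acbadbcbb' position-by-position:
  Pos 0: window 'ac' -> no
  Pos 1: window 'cb' -> MATCH
  Pos 2: window 'ba' -> no
  Pos 3: window 'ad' -> no
  Pos 4: window 'db' -> no
  Pos 5: window 'bc' -> no
  Pos 6: window 'cb' -> MATCH
  Pos 7: window 'bb' -> no
  Pos 8: window 'b' -> no
Total matches: 2

2


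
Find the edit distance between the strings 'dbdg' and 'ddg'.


Building DP table for s1='dbdg' (len 4) and s2='ddg' (len 3):
       d  d  g
    0  1  2  3
  d 1  0  1  2
  b 2  1  1  2
  d 3  2  1  2
  g 4  3  2  1
Edit distance = dp[4][3] = 1

1


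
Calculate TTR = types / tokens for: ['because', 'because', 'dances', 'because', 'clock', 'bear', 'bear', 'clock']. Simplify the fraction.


Tokens: 8
Unique types: ('bear', 'because', 'clock', 'dances') = 4
TTR = 4/8
Simplify: divide both by 4 -> 1/2
TTR = 1/2

1/2


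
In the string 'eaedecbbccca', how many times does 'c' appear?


Scanning 'eaedecbbccca' for 'c':
  Position 5: 'c' -> MATCH (count: 1)
  Position 8: 'c' -> MATCH (count: 2)
  Position 9: 'c' -> MATCH (count: 3)
  Position 10: 'c' -> MATCH (count: 4)
Total occurrences of 'c': 4

4


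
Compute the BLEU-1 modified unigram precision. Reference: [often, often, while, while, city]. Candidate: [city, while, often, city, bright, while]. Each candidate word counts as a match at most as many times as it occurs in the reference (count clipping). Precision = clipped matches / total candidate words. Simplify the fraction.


Reference word counts: {'city': 1, 'often': 2, 'while': 2}
Checking each candidate word (with clipping):
  'city' -> in reference (ref count 1, used 1/1) -> match (matches: 1)
  'while' -> in reference (ref count 2, used 1/2) -> match (matches: 2)
  'often' -> in reference (ref count 2, used 1/2) -> match (matches: 3)
  'city' -> ref count 1 already used up (1/1) -> clipped, no match (matches: 3)
  'bright' -> not in reference -> no match (matches: 3)
  'while' -> in reference (ref count 2, used 2/2) -> match (matches: 4)
Clipped matches: 4, Candidate length: 6
Precision = 4/6 = 2/3

2/3


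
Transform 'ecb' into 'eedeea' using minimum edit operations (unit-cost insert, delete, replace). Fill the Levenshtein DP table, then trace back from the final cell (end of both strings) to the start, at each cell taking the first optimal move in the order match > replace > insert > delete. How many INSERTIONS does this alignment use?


Edit distance = 5. Backtracking from cell (3, 6) with preference match > replace > insert > delete,
then listing the resulting alignment 'ecb' -> 'eedeea' left to right:
  Step 1: insert 'e' [insertion #1]
  Step 2: insert 'e' [insertion #2]
  Step 3: insert 'd' [insertion #3]
  Step 4: keep 'e'
  Step 5: replace c->e
  Step 6: replace b->a
Total insertions: 3

3


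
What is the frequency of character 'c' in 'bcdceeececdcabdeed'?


Scanning 'bcdceeececdcabdeed' for 'c':
  Position 1: 'c' -> MATCH (count: 1)
  Position 3: 'c' -> MATCH (count: 2)
  Position 7: 'c' -> MATCH (count: 3)
  Position 9: 'c' -> MATCH (count: 4)
  Position 11: 'c' -> MATCH (count: 5)
Total occurrences of 'c': 5

5


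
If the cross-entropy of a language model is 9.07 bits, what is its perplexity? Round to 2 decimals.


Perplexity formula: PP = 2^H
H = 9.07
PP = 2^9.07
Decompose: 2^9.07 = 2^9 * 2^0.07
2^9 = 512, 2^0.07 ~ 1.0497167
PP ~ 512 * 1.0497167 = 537.4549504
Rounded to 2 decimals: 537.45

537.45


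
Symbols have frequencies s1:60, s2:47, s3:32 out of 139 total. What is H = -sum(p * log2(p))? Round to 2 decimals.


Computing entropy H = -sum(p_i * log2(p_i)):
  s1: p = 60/139 = 0.4317, -p*log2(p) = 0.5232
  s2: p = 47/139 = 0.3381, -p*log2(p) = 0.5290
  s3: p = 32/139 = 0.2302, -p*log2(p) = 0.4878
H = sum of terms = 1.5400
Rounded to 2 decimals: 1.54

1.54


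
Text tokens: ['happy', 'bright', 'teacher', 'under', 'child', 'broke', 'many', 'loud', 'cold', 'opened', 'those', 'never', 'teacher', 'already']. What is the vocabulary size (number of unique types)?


Listing all tokens and tracking unique types:
  Token 1: 'happy' -> NEW (unique so far: 1)
  Token 2: 'bright' -> NEW (unique so far: 2)
  Token 3: 'teacher' -> NEW (unique so far: 3)
  Token 4: 'under' -> NEW (unique so far: 4)
  Token 5: 'child' -> NEW (unique so far: 5)
  Token 6: 'broke' -> NEW (unique so far: 6)
  Token 7: 'many' -> NEW (unique so far: 7)
  Token 8: 'loud' -> NEW (unique so far: 8)
  Token 9: 'cold' -> NEW (unique so far: 9)
  Token 10: 'opened' -> NEW (unique so far: 10)
  Token 11: 'those' -> NEW (unique so far: 11)
  Token 12: 'never' -> NEW (unique so far: 12)
  Token 13: 'teacher' -> duplicate (unique so far: 12)
  Token 14: 'already' -> NEW (unique so far: 13)
Unique types: ('already', 'bright', 'broke', 'child', 'cold', 'happy', 'loud', 'many', 'never', 'opened', 'teacher', 'those', 'under')
Vocabulary size: 13

13


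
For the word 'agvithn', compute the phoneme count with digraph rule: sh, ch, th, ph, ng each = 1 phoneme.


Parsing 'agvithn' greedily, digraphs first:
  'a' -> vowel phoneme (phonemes so far: 1)
  'g' -> consonant phoneme (phonemes so far: 2)
  'v' -> consonant phoneme (phonemes so far: 3)
  'i' -> vowel phoneme (phonemes so far: 4)
  'th' -> digraph (1 consonant phoneme) (phonemes so far: 5)
  'n' -> consonant phoneme (phonemes so far: 6)
Total phonemes: 6

6


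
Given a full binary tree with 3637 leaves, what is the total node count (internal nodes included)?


Leaf nodes (terminals): 3637
Internal nodes = n - 1 = 3637 - 1 = 3636
Total = leaves + internal = 3637 + 3636 = 7273

7273


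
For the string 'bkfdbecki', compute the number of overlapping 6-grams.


String 'bkfdbecki' has length L = 9.
Number of overlapping n-grams = L - n + 1
Substituting: 9 - 6 + 1 = 4

4


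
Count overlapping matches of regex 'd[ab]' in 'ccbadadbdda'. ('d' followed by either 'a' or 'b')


Pattern: d[ab] means 'd' followed by either 'a' or 'b'.
Scanning 'ccbadadbdda' position-by-position:
  Pos 0: window 'cc' -> no
  Pos 1: window 'cb' -> no
  Pos 2: window 'ba' -> no
  Pos 3: window 'ad' -> no
  Pos 4: window 'da' -> MATCH
  Pos 5: window 'ad' -> no
  Pos 6: window 'db' -> MATCH
  Pos 7: window 'bd' -> no
  Pos 8: window 'dd' -> no
  Pos 9: window 'da' -> MATCH
  Pos 10: window 'a' -> no
Total matches: 3

3


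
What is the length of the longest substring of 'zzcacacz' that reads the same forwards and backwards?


Scanning 'zzcacacz' for palindromic substrings.
Substring at positions 1-7: 'zcacacz'.
Check: reverse('zcacacz') = 'zcacacz' -> palindrome confirmed.
Neighbouring characters ('z' / '-') break symmetry, so it cannot extend further.
No longer palindromic substring exists; longest length = 7

7


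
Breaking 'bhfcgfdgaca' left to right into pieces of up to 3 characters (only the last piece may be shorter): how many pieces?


'bhfcgfdgaca' has 11 characters.
Chunking with max size 3:
  Chunk 1: 'bhf' (positions 0-2)
  Chunk 2: 'cgf' (positions 3-5)
  Chunk 3: 'dga' (positions 6-8)
  Chunk 4: 'ca' (positions 9-10)
Total chunks: ceil(11 / 3) = 4

4


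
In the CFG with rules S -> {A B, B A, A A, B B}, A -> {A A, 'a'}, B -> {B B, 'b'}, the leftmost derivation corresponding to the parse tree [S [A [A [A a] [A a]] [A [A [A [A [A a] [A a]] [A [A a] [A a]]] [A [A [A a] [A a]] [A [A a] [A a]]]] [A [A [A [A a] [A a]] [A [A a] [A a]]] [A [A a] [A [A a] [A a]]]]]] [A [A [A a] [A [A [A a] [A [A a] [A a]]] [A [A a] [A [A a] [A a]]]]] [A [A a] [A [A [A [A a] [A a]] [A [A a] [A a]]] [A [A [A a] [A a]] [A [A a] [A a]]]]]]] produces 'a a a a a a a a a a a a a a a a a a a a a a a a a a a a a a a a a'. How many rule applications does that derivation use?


Every bracketed nonterminal node [X ...] in the tree is produced by exactly one rule application.
Reading the tree off as a leftmost derivation:
  Step 1: S  =>  A A   (applied S -> A A)
  Step 2: A A  =>  A A A   (applied A -> A A)
  Step 3: A A A  =>  A A A A   (applied A -> A A)
  Step 4: A A A A  =>  a A A A   (applied A -> a)
  Step 5: a A A A  =>  a a A A   (applied A -> a)
  Step 6: a a A A  =>  a a A A A   (applied A -> A A)
  Step 7: a a A A A  =>  a a A A A A   (applied A -> A A)
  Step 8: a a A A A A  =>  a a A A A A A   (applied A -> A A)
  Step 9: a a A A A A A  =>  a a A A A A A A   (applied A -> A A)
  Step 10: a a A A A A A A  =>  a a a A A A A A   (applied A -> a)
  Step 11: a a a A A A A A  =>  a a a a A A A A   (applied A -> a)
  Step 12: a a a a A A A A  =>  a a a a A A A A A   (applied A -> A A)
  Step 13: a a a a A A A A A  =>  a a a a a A A A A   (applied A -> a)
  Step 14: a a a a a A A A A  =>  a a a a a a A A A   (applied A -> a)
  Step 15: a a a a a a A A A  =>  a a a a a a A A A A   (applied A -> A A)
  Step 16: a a a a a a A A A A  =>  a a a a a a A A A A A   (applied A -> A A)
  Step 17: a a a a a a A A A A A  =>  a a a a a a a A A A A   (applied A -> a)
  Step 18: a a a a a a a A A A A  =>  a a a a a a a a A A A   (applied A -> a)
  Step 19: a a a a a a a a A A A  =>  a a a a a a a a A A A A   (applied A -> A A)
  Step 20: a a a a a a a a A A A A  =>  a a a a a a a a a A A A   (applied A -> a)
  Step 21: a a a a a a a a a A A A  =>  a a a a a a a a a a A A   (applied A -> a)
  Step 22: a a a a a a a a a a A A  =>  a a a a a a a a a a A A A   (applied A -> A A)
  Step 23: a a a a a a a a a a A A A  =>  a a a a a a a a a a A A A A   (applied A -> A A)
  Step 24: a a a a a a a a a a A A A A  =>  a a a a a a a a a a A A A A A   (applied A -> A A)
  Step 25: a a a a a a a a a a A A A A A  =>  a a a a a a a a a a a A A A A   (applied A -> a)
  Step 26: a a a a a a a a a a a A A A A  =>  a a a a a a a a a a a a A A A   (applied A -> a)
  Step 27: a a a a a a a a a a a a A A A  =>  a a a a a a a a a a a a A A A A   (applied A -> A A)
  Step 28: a a a a a a a a a a a a A A A A  =>  a a a a a a a a a a a a a A A A   (applied A -> a)
  Step 29: a a a a a a a a a a a a a A A A  =>  a a a a a a a a a a a a a a A A   (applied A -> a)
  Step 30: a a a a a a a a a a a a a a A A  =>  a a a a a a a a a a a a a a A A A   (applied A -> A A)
  Step 31: a a a a a a a a a a a a a a A A A  =>  a a a a a a a a a a a a a a a A A   (applied A -> a)
  Step 32: a a a a a a a a a a a a a a a A A  =>  a a a a a a a a a a a a a a a A A A   (applied A -> A A)
  Step 33: a a a a a a a a a a a a a a a A A A  =>  a a a a a a a a a a a a a a a a A A   (applied A -> a)
  Step 34: a a a a a a a a a a a a a a a a A A  =>  a a a a a a a a a a a a a a a a a A   (applied A -> a)
  Step 35: a a a a a a a a a a a a a a a a a A  =>  a a a a a a a a a a a a a a a a a A A   (applied A -> A A)
  Step 36: a a a a a a a a a a a a a a a a a A A  =>  a a a a a a a a a a a a a a a a a A A A   (applied A -> A A)
  Step 37: a a a a a a a a a a a a a a a a a A A A  =>  a a a a a a a a a a a a a a a a a a A A   (applied A -> a)
  Step 38: a a a a a a a a a a a a a a a a a a A A  =>  a a a a a a a a a a a a a a a a a a A A A   (applied A -> A A)
  Step 39: a a a a a a a a a a a a a a a a a a A A A  =>  a a a a a a a a a a a a a a a a a a A A A A   (applied A -> A A)
  Step 40: a a a a a a a a a a a a a a a a a a A A A A  =>  a a a a a a a a a a a a a a a a a a a A A A   (applied A -> a)
  Step 41: a a a a a a a a a a a a a a a a a a a A A A  =>  a a a a a a a a a a a a a a a a a a a A A A A   (applied A -> A A)
  Step 42: a a a a a a a a a a a a a a a a a a a A A A A  =>  a a a a a a a a a a a a a a a a a a a a A A A   (applied A -> a)
  Step 43: a a a a a a a a a a a a a a a a a a a a A A A  =>  a a a a a a a a a a a a a a a a a a a a a A A   (applied A -> a)
  Step 44: a a a a a a a a a a a a a a a a a a a a a A A  =>  a a a a a a a a a a a a a a a a a a a a a A A A   (applied A -> A A)
  Step 45: a a a a a a a a a a a a a a a a a a a a a A A A  =>  a a a a a a a a a a a a a a a a a a a a a a A A   (applied A -> a)
  Step 46: a a a a a a a a a a a a a a a a a a a a a a A A  =>  a a a a a a a a a a a a a a a a a a a a a a A A A   (applied A -> A A)
  Step 47: a a a a a a a a a a a a a a a a a a a a a a A A A  =>  a a a a a a a a a a a a a a a a a a a a a a a A A   (applied A -> a)
  Step 48: a a a a a a a a a a a a a a a a a a a a a a a A A  =>  a a a a a a a a a a a a a a a a a a a a a a a a A   (applied A -> a)
  Step 49: a a a a a a a a a a a a a a a a a a a a a a a a A  =>  a a a a a a a a a a a a a a a a a a a a a a a a A A   (applied A -> A A)
  Step 50: a a a a a a a a a a a a a a a a a a a a a a a a A A  =>  a a a a a a a a a a a a a a a a a a a a a a a a a A   (applied A -> a)
  Step 51: a a a a a a a a a a a a a a a a a a a a a a a a a A  =>  a a a a a a a a a a a a a a a a a a a a a a a a a A A   (applied A -> A A)
  Step 52: a a a a a a a a a a a a a a a a a a a a a a a a a A A  =>  a a a a a a a a a a a a a a a a a a a a a a a a a A A A   (applied A -> A A)
  Step 53: a a a a a a a a a a a a a a a a a a a a a a a a a A A A  =>  a a a a a a a a a a a a a a a a a a a a a a a a a A A A A   (applied A -> A A)
  Step 54: a a a a a a a a a a a a a a a a a a a a a a a a a A A A A  =>  a a a a a a a a a a a a a a a a a a a a a a a a a a A A A   (applied A -> a)
  Step 55: a a a a a a a a a a a a a a a a a a a a a a a a a a A A A  =>  a a a a a a a a a a a a a a a a a a a a a a a a a a a A A   (applied A -> a)
  Step 56: a a a a a a a a a a a a a a a a a a a a a a a a a a a A A  =>  a a a a a a a a a a a a a a a a a a a a a a a a a a a A A A   (applied A -> A A)
  Step 57: a a a a a a a a a a a a a a a a a a a a a a a a a a a A A A  =>  a a a a a a a a a a a a a a a a a a a a a a a a a a a a A A   (applied A -> a)
  Step 58: a a a a a a a a a a a a a a a a a a a a a a a a a a a a A A  =>  a a a a a a a a a a a a a a a a a a a a a a a a a a a a a A   (applied A -> a)
  Step 59: a a a a a a a a a a a a a a a a a a a a a a a a a a a a a A  =>  a a a a a a a a a a a a a a a a a a a a a a a a a a a a a A A   (applied A -> A A)
  Step 60: a a a a a a a a a a a a a a a a a a a a a a a a a a a a a A A  =>  a a a a a a a a a a a a a a a a a a a a a a a a a a a a a A A A   (applied A -> A A)
  Step 61: a a a a a a a a a a a a a a a a a a a a a a a a a a a a a A A A  =>  a a a a a a a a a a a a a a a a a a a a a a a a a a a a a a A A   (applied A -> a)
  Step 62: a a a a a a a a a a a a a a a a a a a a a a a a a a a a a a A A  =>  a a a a a a a a a a a a a a a a a a a a a a a a a a a a a a a A   (applied A -> a)
  Step 63: a a a a a a a a a a a a a a a a a a a a a a a a a a a a a a a A  =>  a a a a a a a a a a a a a a a a a a a a a a a a a a a a a a a A A   (applied A -> A A)
  Step 64: a a a a a a a a a a a a a a a a a a a a a a a a a a a a a a a A A  =>  a a a a a a a a a a a a a a a a a a a a a a a a a a a a a a a a A   (applied A -> a)
  Step 65: a a a a a a a a a a a a a a a a a a a a a a a a a a a a a a a a A  =>  a a a a a a a a a a a a a a a a a a a a a a a a a a a a a a a a a   (applied A -> a)
Final yield: a a a a a a a a a a a a a a a a a a a a a a a a a a a a a a a a a
Total rewrite steps: 65

65


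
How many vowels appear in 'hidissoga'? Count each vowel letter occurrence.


Scanning each character of 'hidissoga':
  Position 1: 'h' -> consonant (running count: 0)
  Position 2: 'i' -> vowel (running count: 1)
  Position 3: 'd' -> consonant (running count: 1)
  Position 4: 'i' -> vowel (running count: 2)
  Position 5: 's' -> consonant (running count: 2)
  Position 6: 's' -> consonant (running count: 2)
  Position 7: 'o' -> vowel (running count: 3)
  Position 8: 'g' -> consonant (running count: 3)
  Position 9: 'a' -> vowel (running count: 4)
Total vowels: 4

4


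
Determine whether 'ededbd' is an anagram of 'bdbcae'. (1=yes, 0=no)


Sort characters of 'ededbd': 'bdddee'
Sort characters of 'bdbcae': 'abbcde'
Sorted forms differ -> they are NOT anagrams
Result: 0

0


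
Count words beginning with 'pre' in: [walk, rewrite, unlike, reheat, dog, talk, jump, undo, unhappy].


Checking each word for prefix 'pre':
  'walk' -> no (count: 0)
  'rewrite' -> no (count: 0)
  'unlike' -> no (count: 0)
  'reheat' -> no (count: 0)
  'dog' -> no (count: 0)
  'talk' -> no (count: 0)
  'jump' -> no (count: 0)
  'undo' -> no (count: 0)
  'unhappy' -> no (count: 0)
Total with prefix 'pre': 0

0


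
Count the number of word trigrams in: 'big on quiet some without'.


Word trigrams from [5] words:
  Trigram 1: (big on quiet)
  Trigram 2: (on quiet some)
  Trigram 3: (quiet some without)
Total word trigrams: 5 - 2 = 3

3


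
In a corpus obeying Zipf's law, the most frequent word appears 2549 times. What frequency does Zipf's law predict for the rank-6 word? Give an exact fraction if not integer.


Zipf's law: freq(rank) = f1 / rank
f1 = 2549, rank = 6
freq = 2549 / 6
GCD(2549, 6) = 1
Simplified: 2549/6

2549/6


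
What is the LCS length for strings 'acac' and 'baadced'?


DP table for LCS of 'acac' and 'baadced':
       b  a  a  d  c  e  d
    0  0  0  0  0  0  0  0
  a 0  0  1  1  1  1  1  1
  c 0  0  1  1  1  2  2  2
  a 0  0  1  2  2  2  2  2
  c 0  0  1  2  2  3  3  3
LCS: 'aac'
LCS length = 3

3


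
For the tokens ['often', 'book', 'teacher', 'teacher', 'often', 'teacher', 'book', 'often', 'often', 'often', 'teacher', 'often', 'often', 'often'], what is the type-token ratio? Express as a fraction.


Tokens: 14
Unique types: ('book', 'often', 'teacher') = 3
TTR = 3/14
Already in lowest terms.

3/14


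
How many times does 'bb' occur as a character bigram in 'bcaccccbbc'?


Scanning 'bcaccccbbc' for bigram 'bb':
  Position 0: 'bc' -> no
  Position 1: 'ca' -> no
  Position 2: 'ac' -> no
  Position 3: 'cc' -> no
  Position 4: 'cc' -> no
  Position 5: 'cc' -> no
  Position 6: 'cb' -> no
  Position 7: 'bb' -> MATCH
  Position 8: 'bc' -> no
Total matches: 1

1


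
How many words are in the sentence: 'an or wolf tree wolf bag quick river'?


Counting words by splitting on spaces:
  Word 1: 'an'
  Word 2: 'or'
  Word 3: 'wolf'
  Word 4: 'tree'
  Word 5: 'wolf'
  Word 6: 'bag'
  Word 7: 'quick'
  Word 8: 'river'
Total words: 8

8


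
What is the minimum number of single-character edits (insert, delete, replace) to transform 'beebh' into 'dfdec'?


Building DP table for s1='beebh' (len 5) and s2='dfdec' (len 5):
       d  f  d  e  c
    0  1  2  3  4  5
  b 1  1  2  3  4  5
  e 2  2  2  3  3  4
  e 3  3  3  3  3  4
  b 4  4  4  4  4  4
  h 5  5  5  5  5  5
Edit distance = dp[5][5] = 5

5


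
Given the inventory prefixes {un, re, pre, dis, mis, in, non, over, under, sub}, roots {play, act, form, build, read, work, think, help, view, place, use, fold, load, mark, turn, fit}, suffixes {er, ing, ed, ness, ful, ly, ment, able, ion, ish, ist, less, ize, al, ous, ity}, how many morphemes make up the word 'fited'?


Segmenting 'fited' against the inventory:
  'fit' -> root (morpheme 1)
  'ed' -> suffix (morpheme 2)
Total morphemes: 2

2


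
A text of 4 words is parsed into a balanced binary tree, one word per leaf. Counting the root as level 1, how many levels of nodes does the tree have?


In a balanced binary tree with n leaves the deepest leaf is ceil(log2(n)) edges below the root,
so counting node levels inclusive of root and leaves gives ceil(log2(n)) + 1 levels.
log2(4) = 2.0000
ceil(2.0000) = 2
levels = 2 + 1 = 3

3


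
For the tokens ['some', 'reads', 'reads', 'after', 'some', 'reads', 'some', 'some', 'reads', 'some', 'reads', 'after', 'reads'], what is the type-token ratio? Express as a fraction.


Tokens: 13
Unique types: ('after', 'reads', 'some') = 3
TTR = 3/13
Already in lowest terms.

3/13
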